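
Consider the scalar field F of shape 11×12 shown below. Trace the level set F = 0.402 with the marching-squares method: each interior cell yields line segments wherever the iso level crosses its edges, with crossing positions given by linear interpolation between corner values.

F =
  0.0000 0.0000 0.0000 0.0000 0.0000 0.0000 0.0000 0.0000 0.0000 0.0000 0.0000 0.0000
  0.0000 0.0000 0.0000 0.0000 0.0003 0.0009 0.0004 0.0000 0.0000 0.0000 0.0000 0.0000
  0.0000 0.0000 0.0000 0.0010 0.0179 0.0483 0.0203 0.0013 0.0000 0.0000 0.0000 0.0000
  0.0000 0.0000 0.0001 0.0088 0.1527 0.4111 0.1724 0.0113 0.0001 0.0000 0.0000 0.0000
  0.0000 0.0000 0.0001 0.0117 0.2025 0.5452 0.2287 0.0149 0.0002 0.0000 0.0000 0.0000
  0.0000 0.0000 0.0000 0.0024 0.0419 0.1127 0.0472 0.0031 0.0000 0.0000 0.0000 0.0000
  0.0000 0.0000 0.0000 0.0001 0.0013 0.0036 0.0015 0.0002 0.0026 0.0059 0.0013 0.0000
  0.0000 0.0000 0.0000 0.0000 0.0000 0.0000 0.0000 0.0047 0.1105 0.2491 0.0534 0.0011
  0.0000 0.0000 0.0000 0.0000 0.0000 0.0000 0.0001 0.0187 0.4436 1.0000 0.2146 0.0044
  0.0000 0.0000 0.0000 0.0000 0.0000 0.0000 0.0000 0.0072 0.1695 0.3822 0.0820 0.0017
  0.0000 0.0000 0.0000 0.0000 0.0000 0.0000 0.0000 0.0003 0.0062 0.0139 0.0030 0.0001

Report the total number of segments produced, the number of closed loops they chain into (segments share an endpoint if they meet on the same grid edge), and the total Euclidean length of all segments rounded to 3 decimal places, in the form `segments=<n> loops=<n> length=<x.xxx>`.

cell (2,4): code 0100 → (2.975,5.000)–(3.000,4.965)
cell (2,5): code 1000 → (3.000,5.038)–(2.975,5.000)
cell (3,4): code 0110 → (3.000,4.965)–(4.000,4.582)
cell (3,5): code 1001 → (4.000,5.452)–(3.000,5.038)
cell (4,4): code 0010 → (4.000,4.582)–(4.331,5.000)
cell (4,5): code 0001 → (4.331,5.000)–(4.000,5.452)
cell (7,7): code 0100 → (7.875,8.000)–(8.000,7.902)
cell (7,8): code 1100 → (7.204,9.000)–(7.875,8.000)
cell (7,9): code 1000 → (8.000,9.761)–(7.204,9.000)
cell (8,7): code 0010 → (8.000,7.902)–(8.152,8.000)
cell (8,8): code 0011 → (8.152,8.000)–(8.968,9.000)
cell (8,9): code 0001 → (8.968,9.000)–(8.000,9.761)
total: 12 segments, chained into 2 closed loop(s), length Σ = 8.503743

segments=12 loops=2 length=8.504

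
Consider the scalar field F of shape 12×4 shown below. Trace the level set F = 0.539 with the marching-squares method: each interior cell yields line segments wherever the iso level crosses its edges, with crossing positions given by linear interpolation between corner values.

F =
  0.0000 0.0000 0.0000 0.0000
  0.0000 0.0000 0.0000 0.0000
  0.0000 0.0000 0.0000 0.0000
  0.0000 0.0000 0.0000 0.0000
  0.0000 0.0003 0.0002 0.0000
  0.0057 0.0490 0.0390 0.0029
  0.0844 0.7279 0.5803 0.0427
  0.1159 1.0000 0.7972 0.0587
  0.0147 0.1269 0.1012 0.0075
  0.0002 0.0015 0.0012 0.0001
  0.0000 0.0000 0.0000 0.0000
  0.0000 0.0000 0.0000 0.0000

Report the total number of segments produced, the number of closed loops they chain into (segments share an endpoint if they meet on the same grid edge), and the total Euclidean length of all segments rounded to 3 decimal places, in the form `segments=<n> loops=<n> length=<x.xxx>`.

cell (5,0): code 0100 → (5.722,1.000)–(6.000,0.706)
cell (5,1): code 1100 → (5.924,2.000)–(5.722,1.000)
cell (5,2): code 1000 → (6.000,2.077)–(5.924,2.000)
cell (6,0): code 0110 → (6.000,0.706)–(7.000,0.479)
cell (6,2): code 1001 → (7.000,2.350)–(6.000,2.077)
cell (7,0): code 0010 → (7.000,0.479)–(7.528,1.000)
cell (7,1): code 0011 → (7.528,1.000)–(7.371,2.000)
cell (7,2): code 0001 → (7.371,2.000)–(7.000,2.350)
total: 8 segments, chained into 1 closed loop(s), length Σ = 5.859207

segments=8 loops=1 length=5.859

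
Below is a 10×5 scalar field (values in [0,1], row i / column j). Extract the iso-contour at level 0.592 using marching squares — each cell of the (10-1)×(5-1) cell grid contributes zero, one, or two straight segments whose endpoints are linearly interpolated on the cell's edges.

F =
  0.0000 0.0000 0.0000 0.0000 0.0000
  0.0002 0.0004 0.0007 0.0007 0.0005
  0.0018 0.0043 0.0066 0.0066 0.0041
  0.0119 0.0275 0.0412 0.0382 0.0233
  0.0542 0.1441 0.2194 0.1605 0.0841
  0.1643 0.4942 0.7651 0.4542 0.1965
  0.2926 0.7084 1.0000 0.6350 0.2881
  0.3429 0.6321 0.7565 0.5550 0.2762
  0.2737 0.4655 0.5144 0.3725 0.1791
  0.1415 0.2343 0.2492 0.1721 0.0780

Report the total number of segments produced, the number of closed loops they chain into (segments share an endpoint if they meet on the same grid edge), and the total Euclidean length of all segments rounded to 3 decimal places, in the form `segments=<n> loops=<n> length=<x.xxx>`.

segments=12 loops=1 length=8.189

cell (4,1): code 0100 → (4.683,2.000)–(5.000,1.361)
cell (4,2): code 1000 → (5.000,2.557)–(4.683,2.000)
cell (5,0): code 0100 → (5.457,1.000)–(6.000,0.720)
cell (5,1): code 1110 → (5.000,1.361)–(5.457,1.000)
cell (5,2): code 1101 → (5.762,3.000)–(5.000,2.557)
cell (5,3): code 1000 → (6.000,3.124)–(5.762,3.000)
cell (6,0): code 0110 → (6.000,0.720)–(7.000,0.861)
cell (6,2): code 1011 → (7.000,2.816)–(6.538,3.000)
cell (6,3): code 0001 → (6.538,3.000)–(6.000,3.124)
cell (7,0): code 0010 → (7.000,0.861)–(7.241,1.000)
cell (7,1): code 0011 → (7.241,1.000)–(7.679,2.000)
cell (7,2): code 0001 → (7.679,2.000)–(7.000,2.816)
total: 12 segments, chained into 1 closed loop(s), length Σ = 8.188509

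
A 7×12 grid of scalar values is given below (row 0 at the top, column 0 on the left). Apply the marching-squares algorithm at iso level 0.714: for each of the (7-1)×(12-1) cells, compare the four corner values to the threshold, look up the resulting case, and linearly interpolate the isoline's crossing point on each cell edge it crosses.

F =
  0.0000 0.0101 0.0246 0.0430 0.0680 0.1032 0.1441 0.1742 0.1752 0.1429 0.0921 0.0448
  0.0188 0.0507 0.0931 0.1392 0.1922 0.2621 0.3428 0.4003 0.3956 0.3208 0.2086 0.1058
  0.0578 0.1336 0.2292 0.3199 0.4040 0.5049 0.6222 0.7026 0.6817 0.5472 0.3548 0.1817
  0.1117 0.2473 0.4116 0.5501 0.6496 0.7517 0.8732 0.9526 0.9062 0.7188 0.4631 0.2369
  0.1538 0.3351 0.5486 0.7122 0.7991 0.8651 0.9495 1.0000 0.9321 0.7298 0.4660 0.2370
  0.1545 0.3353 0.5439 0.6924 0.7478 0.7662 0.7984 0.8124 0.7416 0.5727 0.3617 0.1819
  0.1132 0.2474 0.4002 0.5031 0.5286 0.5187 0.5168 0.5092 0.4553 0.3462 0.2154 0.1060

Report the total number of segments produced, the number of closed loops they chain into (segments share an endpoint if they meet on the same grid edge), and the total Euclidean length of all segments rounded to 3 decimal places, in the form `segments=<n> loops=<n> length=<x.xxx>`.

segments=18 loops=1 length=15.056

cell (2,4): code 0100 → (2.847,5.000)–(3.000,4.631)
cell (2,5): code 1100 → (2.366,6.000)–(2.847,5.000)
cell (2,6): code 1100 → (2.046,7.000)–(2.366,6.000)
cell (2,7): code 1100 → (2.144,8.000)–(2.046,7.000)
cell (2,8): code 1100 → (2.972,9.000)–(2.144,8.000)
cell (2,9): code 1000 → (3.000,9.019)–(2.972,9.000)
cell (3,3): code 0100 → (3.431,4.000)–(4.000,3.021)
cell (3,4): code 1110 → (3.000,4.631)–(3.431,4.000)
cell (3,9): code 1001 → (4.000,9.060)–(3.000,9.019)
cell (4,3): code 0110 → (4.000,3.021)–(5.000,3.390)
cell (4,8): code 1011 → (5.000,8.163)–(4.101,9.000)
cell (4,9): code 0001 → (4.101,9.000)–(4.000,9.060)
cell (5,3): code 0010 → (5.000,3.390)–(5.154,4.000)
cell (5,4): code 0011 → (5.154,4.000)–(5.211,5.000)
cell (5,5): code 0011 → (5.211,5.000)–(5.300,6.000)
cell (5,6): code 0011 → (5.300,6.000)–(5.325,7.000)
cell (5,7): code 0011 → (5.325,7.000)–(5.096,8.000)
cell (5,8): code 0001 → (5.096,8.000)–(5.000,8.163)
total: 18 segments, chained into 1 closed loop(s), length Σ = 15.055689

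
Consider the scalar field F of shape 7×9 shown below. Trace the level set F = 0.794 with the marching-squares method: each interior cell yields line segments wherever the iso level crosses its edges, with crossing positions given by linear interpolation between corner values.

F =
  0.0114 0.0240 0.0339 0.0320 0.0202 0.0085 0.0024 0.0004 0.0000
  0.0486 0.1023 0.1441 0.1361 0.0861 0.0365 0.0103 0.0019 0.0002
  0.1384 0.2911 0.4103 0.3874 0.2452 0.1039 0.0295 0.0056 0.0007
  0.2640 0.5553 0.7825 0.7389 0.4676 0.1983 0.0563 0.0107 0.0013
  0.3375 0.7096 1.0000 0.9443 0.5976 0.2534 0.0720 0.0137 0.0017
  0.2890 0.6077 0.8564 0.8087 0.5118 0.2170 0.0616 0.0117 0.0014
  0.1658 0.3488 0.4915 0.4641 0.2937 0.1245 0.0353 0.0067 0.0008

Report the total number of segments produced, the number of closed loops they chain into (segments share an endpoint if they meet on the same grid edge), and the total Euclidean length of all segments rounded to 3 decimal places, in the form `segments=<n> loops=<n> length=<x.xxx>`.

segments=8 loops=1 length=6.605

cell (3,1): code 0100 → (3.053,2.000)–(4.000,1.291)
cell (3,2): code 1100 → (3.268,3.000)–(3.053,2.000)
cell (3,3): code 1000 → (4.000,3.434)–(3.268,3.000)
cell (4,1): code 0110 → (4.000,1.291)–(5.000,1.749)
cell (4,3): code 1001 → (5.000,3.050)–(4.000,3.434)
cell (5,1): code 0010 → (5.000,1.749)–(5.171,2.000)
cell (5,2): code 0011 → (5.171,2.000)–(5.043,3.000)
cell (5,3): code 0001 → (5.043,3.000)–(5.000,3.050)
total: 8 segments, chained into 1 closed loop(s), length Σ = 6.605248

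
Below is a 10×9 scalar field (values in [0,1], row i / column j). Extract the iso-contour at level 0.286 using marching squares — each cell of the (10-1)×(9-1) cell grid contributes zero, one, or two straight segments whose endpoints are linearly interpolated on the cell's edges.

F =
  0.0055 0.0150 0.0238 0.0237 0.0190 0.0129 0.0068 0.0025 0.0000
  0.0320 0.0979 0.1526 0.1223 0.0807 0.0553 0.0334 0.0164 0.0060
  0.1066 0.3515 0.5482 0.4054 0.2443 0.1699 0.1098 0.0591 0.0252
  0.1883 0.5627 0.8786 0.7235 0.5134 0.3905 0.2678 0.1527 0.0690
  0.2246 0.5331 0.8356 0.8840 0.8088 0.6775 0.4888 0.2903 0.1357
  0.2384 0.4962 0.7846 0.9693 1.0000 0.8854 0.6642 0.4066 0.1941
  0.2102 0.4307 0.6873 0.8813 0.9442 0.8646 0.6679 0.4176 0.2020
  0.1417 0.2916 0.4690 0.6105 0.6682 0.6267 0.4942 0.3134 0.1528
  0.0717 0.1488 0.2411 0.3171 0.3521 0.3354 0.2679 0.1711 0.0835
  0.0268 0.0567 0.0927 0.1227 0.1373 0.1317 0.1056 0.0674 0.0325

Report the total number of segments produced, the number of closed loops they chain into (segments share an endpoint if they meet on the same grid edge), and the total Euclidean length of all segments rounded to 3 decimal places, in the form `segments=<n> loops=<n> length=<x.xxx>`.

segments=28 loops=1 length=22.681

cell (1,0): code 0100 → (1.742,1.000)–(2.000,0.733)
cell (1,1): code 1100 → (1.337,2.000)–(1.742,1.000)
cell (1,2): code 1100 → (1.578,3.000)–(1.337,2.000)
cell (1,3): code 1000 → (2.000,3.741)–(1.578,3.000)
cell (2,0): code 0110 → (2.000,0.733)–(3.000,0.261)
cell (2,3): code 1101 → (2.155,4.000)–(2.000,3.741)
cell (2,4): code 1100 → (2.526,5.000)–(2.155,4.000)
cell (2,5): code 1000 → (3.000,5.852)–(2.526,5.000)
cell (3,0): code 0110 → (3.000,0.261)–(4.000,0.199)
cell (3,5): code 1101 → (3.082,6.000)–(3.000,5.852)
cell (3,6): code 1100 → (3.969,7.000)–(3.082,6.000)
cell (3,7): code 1000 → (4.000,7.028)–(3.969,7.000)
cell (4,0): code 0110 → (4.000,0.199)–(5.000,0.185)
cell (4,7): code 1001 → (5.000,7.568)–(4.000,7.028)
cell (5,0): code 0110 → (5.000,0.185)–(6.000,0.344)
cell (5,7): code 1001 → (6.000,7.610)–(5.000,7.568)
cell (6,0): code 0110 → (6.000,0.344)–(7.000,0.963)
cell (6,7): code 1001 → (7.000,7.171)–(6.000,7.610)
cell (7,0): code 0010 → (7.000,0.963)–(7.039,1.000)
cell (7,1): code 0011 → (7.039,1.000)–(7.803,2.000)
cell (7,2): code 0111 → (7.803,2.000)–(8.000,2.591)
cell (7,5): code 1011 → (8.000,5.732)–(7.920,6.000)
cell (7,6): code 0011 → (7.920,6.000)–(7.193,7.000)
cell (7,7): code 0001 → (7.193,7.000)–(7.000,7.171)
cell (8,2): code 0010 → (8.000,2.591)–(8.160,3.000)
cell (8,3): code 0011 → (8.160,3.000)–(8.308,4.000)
cell (8,4): code 0011 → (8.308,4.000)–(8.243,5.000)
cell (8,5): code 0001 → (8.243,5.000)–(8.000,5.732)
total: 28 segments, chained into 1 closed loop(s), length Σ = 22.680875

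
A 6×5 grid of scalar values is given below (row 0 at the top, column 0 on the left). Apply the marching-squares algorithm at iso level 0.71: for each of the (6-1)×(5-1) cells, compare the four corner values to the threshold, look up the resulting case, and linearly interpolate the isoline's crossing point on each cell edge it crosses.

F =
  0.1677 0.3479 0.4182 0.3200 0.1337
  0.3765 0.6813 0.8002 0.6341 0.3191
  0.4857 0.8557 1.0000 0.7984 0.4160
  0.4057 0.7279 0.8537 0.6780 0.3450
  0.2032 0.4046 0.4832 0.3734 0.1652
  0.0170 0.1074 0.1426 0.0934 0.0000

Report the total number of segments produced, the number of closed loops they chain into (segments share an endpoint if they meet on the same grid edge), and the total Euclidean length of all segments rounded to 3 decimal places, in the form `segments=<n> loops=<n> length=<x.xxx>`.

segments=12 loops=1 length=8.023

cell (0,1): code 0100 → (0.764,2.000)–(1.000,1.241)
cell (0,2): code 1000 → (1.000,2.543)–(0.764,2.000)
cell (1,0): code 0100 → (1.165,1.000)–(2.000,0.606)
cell (1,1): code 1110 → (1.000,1.241)–(1.165,1.000)
cell (1,2): code 1101 → (1.462,3.000)–(1.000,2.543)
cell (1,3): code 1000 → (2.000,3.231)–(1.462,3.000)
cell (2,0): code 0110 → (2.000,0.606)–(3.000,0.944)
cell (2,2): code 1011 → (3.000,2.818)–(2.734,3.000)
cell (2,3): code 0001 → (2.734,3.000)–(2.000,3.231)
cell (3,0): code 0010 → (3.000,0.944)–(3.055,1.000)
cell (3,1): code 0011 → (3.055,1.000)–(3.388,2.000)
cell (3,2): code 0001 → (3.388,2.000)–(3.000,2.818)
total: 12 segments, chained into 1 closed loop(s), length Σ = 8.022824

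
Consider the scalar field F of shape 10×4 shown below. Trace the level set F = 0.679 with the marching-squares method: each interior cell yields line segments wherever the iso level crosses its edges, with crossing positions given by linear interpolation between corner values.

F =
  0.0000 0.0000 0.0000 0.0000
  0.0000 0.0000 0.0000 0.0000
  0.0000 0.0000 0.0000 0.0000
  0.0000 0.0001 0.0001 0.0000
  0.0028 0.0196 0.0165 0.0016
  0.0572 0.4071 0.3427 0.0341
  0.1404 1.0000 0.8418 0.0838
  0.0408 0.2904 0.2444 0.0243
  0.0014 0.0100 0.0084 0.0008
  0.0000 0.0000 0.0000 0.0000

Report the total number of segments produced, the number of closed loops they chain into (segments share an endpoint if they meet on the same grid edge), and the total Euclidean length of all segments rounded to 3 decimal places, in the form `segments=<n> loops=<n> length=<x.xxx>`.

cell (5,0): code 0100 → (5.459,1.000)–(6.000,0.627)
cell (5,1): code 1100 → (5.674,2.000)–(5.459,1.000)
cell (5,2): code 1000 → (6.000,2.215)–(5.674,2.000)
cell (6,0): code 0010 → (6.000,0.627)–(6.452,1.000)
cell (6,1): code 0011 → (6.452,1.000)–(6.273,2.000)
cell (6,2): code 0001 → (6.273,2.000)–(6.000,2.215)
total: 6 segments, chained into 1 closed loop(s), length Σ = 4.020755

segments=6 loops=1 length=4.021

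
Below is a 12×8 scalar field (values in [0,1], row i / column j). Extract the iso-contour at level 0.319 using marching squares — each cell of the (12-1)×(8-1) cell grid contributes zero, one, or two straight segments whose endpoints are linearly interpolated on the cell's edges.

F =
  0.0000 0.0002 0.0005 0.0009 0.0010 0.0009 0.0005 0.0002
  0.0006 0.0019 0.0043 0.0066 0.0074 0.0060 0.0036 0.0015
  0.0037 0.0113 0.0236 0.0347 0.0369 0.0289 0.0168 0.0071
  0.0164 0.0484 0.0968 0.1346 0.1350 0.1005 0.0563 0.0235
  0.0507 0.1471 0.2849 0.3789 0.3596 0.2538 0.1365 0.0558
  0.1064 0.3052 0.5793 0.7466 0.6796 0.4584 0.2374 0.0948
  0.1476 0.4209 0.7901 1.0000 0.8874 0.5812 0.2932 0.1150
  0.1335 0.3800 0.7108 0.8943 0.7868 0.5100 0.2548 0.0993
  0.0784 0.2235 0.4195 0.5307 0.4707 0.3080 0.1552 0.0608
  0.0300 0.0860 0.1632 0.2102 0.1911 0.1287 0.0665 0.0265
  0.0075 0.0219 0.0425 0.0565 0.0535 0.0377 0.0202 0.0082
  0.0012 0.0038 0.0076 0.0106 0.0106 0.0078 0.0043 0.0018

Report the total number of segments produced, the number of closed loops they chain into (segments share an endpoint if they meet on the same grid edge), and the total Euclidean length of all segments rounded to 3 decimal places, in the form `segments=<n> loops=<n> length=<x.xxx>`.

cell (3,2): code 0100 → (3.755,3.000)–(4.000,2.363)
cell (3,3): code 1100 → (3.819,4.000)–(3.755,3.000)
cell (3,4): code 1000 → (4.000,4.384)–(3.819,4.000)
cell (4,1): code 0100 → (4.116,2.000)–(5.000,1.050)
cell (4,2): code 1110 → (4.000,2.363)–(4.116,2.000)
cell (4,4): code 1101 → (4.319,5.000)–(4.000,4.384)
cell (4,5): code 1000 → (5.000,5.631)–(4.319,5.000)
cell (5,0): code 0100 → (5.119,1.000)–(6.000,0.627)
cell (5,1): code 1110 → (5.000,1.050)–(5.119,1.000)
cell (5,5): code 1001 → (6.000,5.910)–(5.000,5.631)
cell (6,0): code 0110 → (6.000,0.627)–(7.000,0.753)
cell (6,5): code 1001 → (7.000,5.748)–(6.000,5.910)
cell (7,0): code 0010 → (7.000,0.753)–(7.390,1.000)
cell (7,1): code 0111 → (7.390,1.000)–(8.000,1.487)
cell (7,4): code 1011 → (8.000,4.932)–(7.946,5.000)
cell (7,5): code 0001 → (7.946,5.000)–(7.000,5.748)
cell (8,1): code 0010 → (8.000,1.487)–(8.392,2.000)
cell (8,2): code 0011 → (8.392,2.000)–(8.661,3.000)
cell (8,3): code 0011 → (8.661,3.000)–(8.543,4.000)
cell (8,4): code 0001 → (8.543,4.000)–(8.000,4.932)
total: 20 segments, chained into 1 closed loop(s), length Σ = 15.856626

segments=20 loops=1 length=15.857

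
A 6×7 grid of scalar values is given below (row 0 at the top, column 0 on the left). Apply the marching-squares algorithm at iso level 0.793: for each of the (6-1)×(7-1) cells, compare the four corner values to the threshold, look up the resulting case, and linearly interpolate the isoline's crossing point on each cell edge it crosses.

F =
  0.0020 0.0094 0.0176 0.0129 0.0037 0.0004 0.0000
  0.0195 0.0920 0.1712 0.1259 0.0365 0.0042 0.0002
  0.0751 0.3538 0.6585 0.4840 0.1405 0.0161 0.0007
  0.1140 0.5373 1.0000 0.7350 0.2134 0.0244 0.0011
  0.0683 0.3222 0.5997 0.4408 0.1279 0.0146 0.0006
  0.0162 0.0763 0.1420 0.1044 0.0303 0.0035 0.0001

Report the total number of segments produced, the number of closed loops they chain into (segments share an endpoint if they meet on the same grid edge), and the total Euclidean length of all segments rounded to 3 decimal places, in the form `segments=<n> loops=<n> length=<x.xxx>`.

segments=4 loops=1 length=3.363

cell (2,1): code 0100 → (2.394,2.000)–(3.000,1.553)
cell (2,2): code 1000 → (3.000,2.781)–(2.394,2.000)
cell (3,1): code 0010 → (3.000,1.553)–(3.517,2.000)
cell (3,2): code 0001 → (3.517,2.000)–(3.000,2.781)
total: 4 segments, chained into 1 closed loop(s), length Σ = 3.362658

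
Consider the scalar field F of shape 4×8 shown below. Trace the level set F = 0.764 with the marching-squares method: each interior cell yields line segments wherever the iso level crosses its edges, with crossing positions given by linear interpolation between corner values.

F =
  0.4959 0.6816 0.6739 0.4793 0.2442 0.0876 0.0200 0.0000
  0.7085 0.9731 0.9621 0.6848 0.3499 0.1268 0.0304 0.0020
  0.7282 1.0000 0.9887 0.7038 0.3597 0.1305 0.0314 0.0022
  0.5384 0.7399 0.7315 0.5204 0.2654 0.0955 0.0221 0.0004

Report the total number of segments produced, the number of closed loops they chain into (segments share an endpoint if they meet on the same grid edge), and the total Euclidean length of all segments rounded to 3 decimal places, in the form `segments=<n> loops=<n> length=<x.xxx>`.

segments=8 loops=1 length=8.498

cell (0,0): code 0100 → (0.283,1.000)–(1.000,0.210)
cell (0,1): code 1100 → (0.313,2.000)–(0.283,1.000)
cell (0,2): code 1000 → (1.000,2.714)–(0.313,2.000)
cell (1,0): code 0110 → (1.000,0.210)–(2.000,0.132)
cell (1,2): code 1001 → (2.000,2.789)–(1.000,2.714)
cell (2,0): code 0010 → (2.000,0.132)–(2.907,1.000)
cell (2,1): code 0011 → (2.907,1.000)–(2.874,2.000)
cell (2,2): code 0001 → (2.874,2.000)–(2.000,2.789)
total: 8 segments, chained into 1 closed loop(s), length Σ = 8.498299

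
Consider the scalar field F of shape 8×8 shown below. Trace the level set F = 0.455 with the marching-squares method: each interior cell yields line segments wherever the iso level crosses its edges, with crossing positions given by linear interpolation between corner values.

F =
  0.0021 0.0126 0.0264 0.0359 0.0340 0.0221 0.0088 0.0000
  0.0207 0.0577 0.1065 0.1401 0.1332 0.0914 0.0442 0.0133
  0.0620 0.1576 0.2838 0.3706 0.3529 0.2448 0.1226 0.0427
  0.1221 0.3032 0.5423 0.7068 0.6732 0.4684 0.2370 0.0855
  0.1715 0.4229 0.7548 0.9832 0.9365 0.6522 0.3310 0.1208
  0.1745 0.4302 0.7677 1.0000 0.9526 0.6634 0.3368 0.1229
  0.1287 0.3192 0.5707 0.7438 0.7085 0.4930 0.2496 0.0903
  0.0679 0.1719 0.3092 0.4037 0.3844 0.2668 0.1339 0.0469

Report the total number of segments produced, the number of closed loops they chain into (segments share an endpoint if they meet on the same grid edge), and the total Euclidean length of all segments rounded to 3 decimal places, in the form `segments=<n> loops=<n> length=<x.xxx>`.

cell (2,1): code 0100 → (2.662,2.000)–(3.000,1.635)
cell (2,2): code 1100 → (2.251,3.000)–(2.662,2.000)
cell (2,3): code 1100 → (2.319,4.000)–(2.251,3.000)
cell (2,4): code 1100 → (2.940,5.000)–(2.319,4.000)
cell (2,5): code 1000 → (3.000,5.058)–(2.940,5.000)
cell (3,1): code 0110 → (3.000,1.635)–(4.000,1.097)
cell (3,5): code 1001 → (4.000,5.614)–(3.000,5.058)
cell (4,1): code 0110 → (4.000,1.097)–(5.000,1.073)
cell (4,5): code 1001 → (5.000,5.638)–(4.000,5.614)
cell (5,1): code 0110 → (5.000,1.073)–(6.000,1.540)
cell (5,5): code 1001 → (6.000,5.156)–(5.000,5.638)
cell (6,1): code 0010 → (6.000,1.540)–(6.442,2.000)
cell (6,2): code 0011 → (6.442,2.000)–(6.849,3.000)
cell (6,3): code 0011 → (6.849,3.000)–(6.782,4.000)
cell (6,4): code 0011 → (6.782,4.000)–(6.168,5.000)
cell (6,5): code 0001 → (6.168,5.000)–(6.000,5.156)
total: 16 segments, chained into 1 closed loop(s), length Σ = 14.458390

segments=16 loops=1 length=14.458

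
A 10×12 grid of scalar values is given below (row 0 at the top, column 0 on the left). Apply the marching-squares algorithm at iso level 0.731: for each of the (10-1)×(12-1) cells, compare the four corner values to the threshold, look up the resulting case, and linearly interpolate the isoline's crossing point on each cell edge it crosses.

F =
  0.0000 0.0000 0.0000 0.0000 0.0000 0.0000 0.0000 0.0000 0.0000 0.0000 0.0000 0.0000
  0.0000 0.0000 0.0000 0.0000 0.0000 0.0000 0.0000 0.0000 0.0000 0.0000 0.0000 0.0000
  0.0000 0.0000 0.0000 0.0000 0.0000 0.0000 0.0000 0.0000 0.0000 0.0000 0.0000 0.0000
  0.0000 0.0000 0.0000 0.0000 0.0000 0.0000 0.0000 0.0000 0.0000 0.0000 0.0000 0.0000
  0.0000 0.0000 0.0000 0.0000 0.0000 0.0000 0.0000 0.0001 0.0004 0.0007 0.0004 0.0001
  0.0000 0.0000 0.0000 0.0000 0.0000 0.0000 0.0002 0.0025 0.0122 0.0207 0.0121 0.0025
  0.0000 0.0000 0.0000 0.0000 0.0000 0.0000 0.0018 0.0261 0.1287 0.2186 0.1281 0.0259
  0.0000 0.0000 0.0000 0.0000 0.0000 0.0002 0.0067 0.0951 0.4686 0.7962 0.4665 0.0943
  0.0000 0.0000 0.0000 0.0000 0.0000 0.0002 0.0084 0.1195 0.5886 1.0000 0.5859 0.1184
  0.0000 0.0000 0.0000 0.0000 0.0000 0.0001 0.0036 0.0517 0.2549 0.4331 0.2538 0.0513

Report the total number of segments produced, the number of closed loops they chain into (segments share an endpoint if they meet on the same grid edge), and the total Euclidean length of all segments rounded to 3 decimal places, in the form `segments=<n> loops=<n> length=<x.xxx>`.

segments=6 loops=1 length=4.265

cell (6,8): code 0100 → (6.887,9.000)–(7.000,8.801)
cell (6,9): code 1000 → (7.000,9.198)–(6.887,9.000)
cell (7,8): code 0110 → (7.000,8.801)–(8.000,8.346)
cell (7,9): code 1001 → (8.000,9.650)–(7.000,9.198)
cell (8,8): code 0010 → (8.000,8.346)–(8.475,9.000)
cell (8,9): code 0001 → (8.475,9.000)–(8.000,9.650)
total: 6 segments, chained into 1 closed loop(s), length Σ = 4.264786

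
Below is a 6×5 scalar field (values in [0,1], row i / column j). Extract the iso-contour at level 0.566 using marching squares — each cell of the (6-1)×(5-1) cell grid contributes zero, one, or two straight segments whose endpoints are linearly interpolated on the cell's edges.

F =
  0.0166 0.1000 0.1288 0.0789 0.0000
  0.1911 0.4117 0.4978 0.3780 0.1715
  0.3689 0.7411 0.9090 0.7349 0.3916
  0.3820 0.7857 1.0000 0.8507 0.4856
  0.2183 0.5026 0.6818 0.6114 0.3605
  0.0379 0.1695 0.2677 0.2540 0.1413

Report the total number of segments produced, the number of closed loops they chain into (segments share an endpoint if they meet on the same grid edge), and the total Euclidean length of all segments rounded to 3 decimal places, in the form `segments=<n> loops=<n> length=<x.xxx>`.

segments=12 loops=1 length=10.013

cell (1,0): code 0100 → (1.468,1.000)–(2.000,0.530)
cell (1,1): code 1100 → (1.166,2.000)–(1.468,1.000)
cell (1,2): code 1100 → (1.527,3.000)–(1.166,2.000)
cell (1,3): code 1000 → (2.000,3.492)–(1.527,3.000)
cell (2,0): code 0110 → (2.000,0.530)–(3.000,0.456)
cell (2,3): code 1001 → (3.000,3.780)–(2.000,3.492)
cell (3,0): code 0010 → (3.000,0.456)–(3.776,1.000)
cell (3,1): code 0111 → (3.776,1.000)–(4.000,1.354)
cell (3,3): code 1001 → (4.000,3.181)–(3.000,3.780)
cell (4,1): code 0010 → (4.000,1.354)–(4.280,2.000)
cell (4,2): code 0011 → (4.280,2.000)–(4.127,3.000)
cell (4,3): code 0001 → (4.127,3.000)–(4.000,3.181)
total: 12 segments, chained into 1 closed loop(s), length Σ = 10.012658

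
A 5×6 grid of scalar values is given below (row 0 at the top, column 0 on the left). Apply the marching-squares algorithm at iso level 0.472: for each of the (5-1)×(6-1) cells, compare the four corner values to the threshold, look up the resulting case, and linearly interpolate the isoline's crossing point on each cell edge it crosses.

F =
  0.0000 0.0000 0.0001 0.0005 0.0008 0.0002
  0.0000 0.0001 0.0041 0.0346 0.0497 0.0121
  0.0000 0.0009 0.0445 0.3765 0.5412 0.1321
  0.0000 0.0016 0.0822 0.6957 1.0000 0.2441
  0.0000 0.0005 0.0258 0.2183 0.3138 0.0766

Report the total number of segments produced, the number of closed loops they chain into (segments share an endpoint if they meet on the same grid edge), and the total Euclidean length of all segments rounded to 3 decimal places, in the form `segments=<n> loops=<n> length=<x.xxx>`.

cell (1,3): code 0100 → (1.859,4.000)–(2.000,3.580)
cell (1,4): code 1000 → (2.000,4.169)–(1.859,4.000)
cell (2,2): code 0100 → (2.299,3.000)–(3.000,2.635)
cell (2,3): code 1110 → (2.000,3.580)–(2.299,3.000)
cell (2,4): code 1001 → (3.000,4.699)–(2.000,4.169)
cell (3,2): code 0010 → (3.000,2.635)–(3.469,3.000)
cell (3,3): code 0011 → (3.469,3.000)–(3.769,4.000)
cell (3,4): code 0001 → (3.769,4.000)–(3.000,4.699)
total: 8 segments, chained into 1 closed loop(s), length Σ = 5.914376

segments=8 loops=1 length=5.914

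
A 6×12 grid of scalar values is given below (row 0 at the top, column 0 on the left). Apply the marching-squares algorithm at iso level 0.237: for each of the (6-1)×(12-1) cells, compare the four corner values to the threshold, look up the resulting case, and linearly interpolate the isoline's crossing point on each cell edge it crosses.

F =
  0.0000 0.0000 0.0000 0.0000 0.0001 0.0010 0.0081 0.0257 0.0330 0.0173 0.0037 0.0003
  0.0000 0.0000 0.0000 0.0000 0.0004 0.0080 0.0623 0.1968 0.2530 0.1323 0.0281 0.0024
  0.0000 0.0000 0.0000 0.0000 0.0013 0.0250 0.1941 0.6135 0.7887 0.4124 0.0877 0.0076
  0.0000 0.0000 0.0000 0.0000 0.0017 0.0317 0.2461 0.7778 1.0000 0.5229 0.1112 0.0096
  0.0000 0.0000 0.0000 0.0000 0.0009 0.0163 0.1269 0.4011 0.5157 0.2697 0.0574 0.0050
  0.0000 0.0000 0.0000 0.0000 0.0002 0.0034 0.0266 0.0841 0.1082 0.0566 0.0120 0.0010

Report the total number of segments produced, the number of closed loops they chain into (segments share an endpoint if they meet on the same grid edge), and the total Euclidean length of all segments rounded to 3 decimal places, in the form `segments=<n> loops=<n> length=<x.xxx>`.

cell (0,7): code 0100 → (0.927,8.000)–(1.000,7.715)
cell (0,8): code 1000 → (1.000,8.133)–(0.927,8.000)
cell (1,6): code 0100 → (1.096,7.000)–(2.000,6.102)
cell (1,7): code 1110 → (1.000,7.715)–(1.096,7.000)
cell (1,8): code 1101 → (1.374,9.000)–(1.000,8.133)
cell (1,9): code 1000 → (2.000,9.540)–(1.374,9.000)
cell (2,5): code 0100 → (2.825,6.000)–(3.000,5.958)
cell (2,6): code 1110 → (2.000,6.102)–(2.825,6.000)
cell (2,9): code 1001 → (3.000,9.694)–(2.000,9.540)
cell (3,5): code 0010 → (3.000,5.958)–(3.076,6.000)
cell (3,6): code 0111 → (3.076,6.000)–(4.000,6.402)
cell (3,9): code 1001 → (4.000,9.154)–(3.000,9.694)
cell (4,6): code 0010 → (4.000,6.402)–(4.518,7.000)
cell (4,7): code 0011 → (4.518,7.000)–(4.684,8.000)
cell (4,8): code 0011 → (4.684,8.000)–(4.153,9.000)
cell (4,9): code 0001 → (4.153,9.000)–(4.000,9.154)
total: 16 segments, chained into 1 closed loop(s), length Σ = 11.620884

segments=16 loops=1 length=11.621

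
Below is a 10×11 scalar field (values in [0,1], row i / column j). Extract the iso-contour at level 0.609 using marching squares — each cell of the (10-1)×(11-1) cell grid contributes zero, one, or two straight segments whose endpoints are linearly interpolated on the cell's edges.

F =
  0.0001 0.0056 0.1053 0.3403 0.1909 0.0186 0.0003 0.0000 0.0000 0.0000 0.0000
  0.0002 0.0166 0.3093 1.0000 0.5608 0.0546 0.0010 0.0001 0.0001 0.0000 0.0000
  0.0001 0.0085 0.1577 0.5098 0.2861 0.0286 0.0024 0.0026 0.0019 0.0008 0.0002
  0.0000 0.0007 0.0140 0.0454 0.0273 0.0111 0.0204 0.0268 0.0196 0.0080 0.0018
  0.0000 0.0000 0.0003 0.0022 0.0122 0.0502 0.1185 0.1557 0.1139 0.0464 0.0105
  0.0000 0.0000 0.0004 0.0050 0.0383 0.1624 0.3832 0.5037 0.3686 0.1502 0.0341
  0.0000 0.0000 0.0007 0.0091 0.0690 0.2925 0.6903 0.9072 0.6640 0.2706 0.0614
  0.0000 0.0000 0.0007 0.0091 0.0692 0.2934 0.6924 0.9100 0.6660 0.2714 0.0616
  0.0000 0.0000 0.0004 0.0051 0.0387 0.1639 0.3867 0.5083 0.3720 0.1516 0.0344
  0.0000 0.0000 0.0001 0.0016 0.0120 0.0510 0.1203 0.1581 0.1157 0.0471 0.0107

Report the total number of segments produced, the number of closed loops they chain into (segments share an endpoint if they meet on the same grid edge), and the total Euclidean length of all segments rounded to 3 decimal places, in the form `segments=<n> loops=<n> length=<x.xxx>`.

segments=14 loops=2 length=11.716

cell (0,2): code 0100 → (0.407,3.000)–(1.000,2.434)
cell (0,3): code 1000 → (1.000,3.890)–(0.407,3.000)
cell (1,2): code 0010 → (1.000,2.434)–(1.798,3.000)
cell (1,3): code 0001 → (1.798,3.000)–(1.000,3.890)
cell (5,5): code 0100 → (5.735,6.000)–(6.000,5.796)
cell (5,6): code 1100 → (5.261,7.000)–(5.735,6.000)
cell (5,7): code 1100 → (5.814,8.000)–(5.261,7.000)
cell (5,8): code 1000 → (6.000,8.140)–(5.814,8.000)
cell (6,5): code 0110 → (6.000,5.796)–(7.000,5.791)
cell (6,8): code 1001 → (7.000,8.144)–(6.000,8.140)
cell (7,5): code 0010 → (7.000,5.791)–(7.273,6.000)
cell (7,6): code 0011 → (7.273,6.000)–(7.749,7.000)
cell (7,7): code 0011 → (7.749,7.000)–(7.194,8.000)
cell (7,8): code 0001 → (7.194,8.000)–(7.000,8.144)
total: 14 segments, chained into 2 closed loop(s), length Σ = 11.716327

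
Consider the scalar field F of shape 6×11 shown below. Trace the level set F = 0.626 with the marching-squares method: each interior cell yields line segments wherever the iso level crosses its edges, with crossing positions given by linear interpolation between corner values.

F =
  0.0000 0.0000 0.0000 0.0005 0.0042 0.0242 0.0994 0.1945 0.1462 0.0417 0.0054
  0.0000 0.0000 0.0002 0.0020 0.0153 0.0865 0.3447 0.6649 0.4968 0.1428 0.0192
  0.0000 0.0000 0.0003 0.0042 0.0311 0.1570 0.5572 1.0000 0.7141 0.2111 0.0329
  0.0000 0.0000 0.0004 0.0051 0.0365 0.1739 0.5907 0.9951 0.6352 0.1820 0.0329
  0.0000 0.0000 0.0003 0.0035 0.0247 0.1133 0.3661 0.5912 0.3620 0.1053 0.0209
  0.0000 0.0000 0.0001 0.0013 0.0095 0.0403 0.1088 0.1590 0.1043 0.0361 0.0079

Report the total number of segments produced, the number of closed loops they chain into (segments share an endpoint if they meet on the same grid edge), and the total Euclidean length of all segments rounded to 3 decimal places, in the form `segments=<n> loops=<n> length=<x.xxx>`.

segments=10 loops=1 length=7.717

cell (0,6): code 0100 → (0.917,7.000)–(1.000,6.879)
cell (0,7): code 1000 → (1.000,7.231)–(0.917,7.000)
cell (1,6): code 0110 → (1.000,6.879)–(2.000,6.155)
cell (1,7): code 1101 → (1.595,8.000)–(1.000,7.231)
cell (1,8): code 1000 → (2.000,8.175)–(1.595,8.000)
cell (2,6): code 0110 → (2.000,6.155)–(3.000,6.087)
cell (2,8): code 1001 → (3.000,8.020)–(2.000,8.175)
cell (3,6): code 0010 → (3.000,6.087)–(3.914,7.000)
cell (3,7): code 0011 → (3.914,7.000)–(3.034,8.000)
cell (3,8): code 0001 → (3.034,8.000)–(3.000,8.020)
total: 10 segments, chained into 1 closed loop(s), length Σ = 7.717436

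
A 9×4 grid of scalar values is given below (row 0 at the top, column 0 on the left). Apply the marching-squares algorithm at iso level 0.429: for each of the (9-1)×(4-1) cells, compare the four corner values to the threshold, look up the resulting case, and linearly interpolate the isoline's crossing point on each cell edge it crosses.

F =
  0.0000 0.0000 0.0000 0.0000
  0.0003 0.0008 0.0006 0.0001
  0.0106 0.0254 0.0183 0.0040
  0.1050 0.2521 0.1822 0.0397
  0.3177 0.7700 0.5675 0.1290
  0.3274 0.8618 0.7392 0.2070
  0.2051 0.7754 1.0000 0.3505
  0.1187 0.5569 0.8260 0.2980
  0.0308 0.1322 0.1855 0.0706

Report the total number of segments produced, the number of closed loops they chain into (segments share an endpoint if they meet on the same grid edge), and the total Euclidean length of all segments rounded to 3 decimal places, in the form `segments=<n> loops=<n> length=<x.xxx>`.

segments=12 loops=1 length=11.123

cell (3,0): code 0100 → (3.342,1.000)–(4.000,0.246)
cell (3,1): code 1100 → (3.641,2.000)–(3.342,1.000)
cell (3,2): code 1000 → (4.000,2.316)–(3.641,2.000)
cell (4,0): code 0110 → (4.000,0.246)–(5.000,0.190)
cell (4,2): code 1001 → (5.000,2.583)–(4.000,2.316)
cell (5,0): code 0110 → (5.000,0.190)–(6.000,0.393)
cell (5,2): code 1001 → (6.000,2.879)–(5.000,2.583)
cell (6,0): code 0110 → (6.000,0.393)–(7.000,0.708)
cell (6,2): code 1001 → (7.000,2.752)–(6.000,2.879)
cell (7,0): code 0010 → (7.000,0.708)–(7.301,1.000)
cell (7,1): code 0011 → (7.301,1.000)–(7.620,2.000)
cell (7,2): code 0001 → (7.620,2.000)–(7.000,2.752)
total: 12 segments, chained into 1 closed loop(s), length Σ = 11.123103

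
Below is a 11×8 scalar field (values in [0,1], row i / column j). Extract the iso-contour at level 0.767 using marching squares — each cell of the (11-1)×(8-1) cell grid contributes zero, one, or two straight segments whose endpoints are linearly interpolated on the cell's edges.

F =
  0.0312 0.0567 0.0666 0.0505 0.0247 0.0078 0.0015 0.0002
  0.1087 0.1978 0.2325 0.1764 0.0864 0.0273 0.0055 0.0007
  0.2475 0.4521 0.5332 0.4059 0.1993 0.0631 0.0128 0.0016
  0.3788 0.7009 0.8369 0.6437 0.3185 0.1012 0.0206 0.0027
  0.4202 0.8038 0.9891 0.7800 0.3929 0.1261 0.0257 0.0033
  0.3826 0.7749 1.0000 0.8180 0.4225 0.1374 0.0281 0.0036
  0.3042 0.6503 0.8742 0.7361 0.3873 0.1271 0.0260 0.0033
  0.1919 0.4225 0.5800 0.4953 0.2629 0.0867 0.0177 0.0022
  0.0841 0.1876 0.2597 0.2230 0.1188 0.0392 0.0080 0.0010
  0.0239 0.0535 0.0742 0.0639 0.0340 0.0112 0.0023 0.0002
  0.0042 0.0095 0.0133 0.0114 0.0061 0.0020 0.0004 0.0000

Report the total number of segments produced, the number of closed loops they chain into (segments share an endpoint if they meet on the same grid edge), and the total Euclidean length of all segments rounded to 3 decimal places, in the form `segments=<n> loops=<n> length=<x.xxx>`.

segments=14 loops=1 length=9.055

cell (2,1): code 0100 → (2.770,2.000)–(3.000,1.486)
cell (2,2): code 1000 → (3.000,2.362)–(2.770,2.000)
cell (3,0): code 0100 → (3.642,1.000)–(4.000,0.904)
cell (3,1): code 1110 → (3.000,1.486)–(3.642,1.000)
cell (3,2): code 1101 → (3.905,3.000)–(3.000,2.362)
cell (3,3): code 1000 → (4.000,3.034)–(3.905,3.000)
cell (4,0): code 0110 → (4.000,0.904)–(5.000,0.980)
cell (4,3): code 1001 → (5.000,3.129)–(4.000,3.034)
cell (5,0): code 0010 → (5.000,0.980)–(5.063,1.000)
cell (5,1): code 0111 → (5.063,1.000)–(6.000,1.521)
cell (5,2): code 1011 → (6.000,2.776)–(5.623,3.000)
cell (5,3): code 0001 → (5.623,3.000)–(5.000,3.129)
cell (6,1): code 0010 → (6.000,1.521)–(6.364,2.000)
cell (6,2): code 0001 → (6.364,2.000)–(6.000,2.776)
total: 14 segments, chained into 1 closed loop(s), length Σ = 9.055498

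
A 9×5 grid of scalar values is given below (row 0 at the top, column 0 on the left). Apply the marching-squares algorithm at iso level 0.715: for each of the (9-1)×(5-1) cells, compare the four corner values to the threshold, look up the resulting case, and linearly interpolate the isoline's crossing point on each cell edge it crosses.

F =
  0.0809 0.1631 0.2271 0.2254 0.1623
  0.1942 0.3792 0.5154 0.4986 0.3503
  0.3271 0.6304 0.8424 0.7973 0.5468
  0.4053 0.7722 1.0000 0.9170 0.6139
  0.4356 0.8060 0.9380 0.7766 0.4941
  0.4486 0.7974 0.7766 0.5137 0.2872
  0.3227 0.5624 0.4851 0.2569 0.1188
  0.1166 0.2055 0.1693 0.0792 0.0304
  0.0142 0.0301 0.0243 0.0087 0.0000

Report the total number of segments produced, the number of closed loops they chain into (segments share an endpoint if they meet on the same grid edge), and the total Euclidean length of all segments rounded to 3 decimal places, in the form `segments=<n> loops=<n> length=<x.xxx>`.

segments=14 loops=1 length=10.608

cell (1,1): code 0100 → (1.610,2.000)–(2.000,1.399)
cell (1,2): code 1100 → (1.724,3.000)–(1.610,2.000)
cell (1,3): code 1000 → (2.000,3.329)–(1.724,3.000)
cell (2,0): code 0100 → (2.597,1.000)–(3.000,0.844)
cell (2,1): code 1110 → (2.000,1.399)–(2.597,1.000)
cell (2,3): code 1001 → (3.000,3.666)–(2.000,3.329)
cell (3,0): code 0110 → (3.000,0.844)–(4.000,0.754)
cell (3,3): code 1001 → (4.000,3.218)–(3.000,3.666)
cell (4,0): code 0110 → (4.000,0.754)–(5.000,0.764)
cell (4,2): code 1011 → (5.000,2.234)–(4.234,3.000)
cell (4,3): code 0001 → (4.234,3.000)–(4.000,3.218)
cell (5,0): code 0010 → (5.000,0.764)–(5.351,1.000)
cell (5,1): code 0011 → (5.351,1.000)–(5.211,2.000)
cell (5,2): code 0001 → (5.211,2.000)–(5.000,2.234)
total: 14 segments, chained into 1 closed loop(s), length Σ = 10.608137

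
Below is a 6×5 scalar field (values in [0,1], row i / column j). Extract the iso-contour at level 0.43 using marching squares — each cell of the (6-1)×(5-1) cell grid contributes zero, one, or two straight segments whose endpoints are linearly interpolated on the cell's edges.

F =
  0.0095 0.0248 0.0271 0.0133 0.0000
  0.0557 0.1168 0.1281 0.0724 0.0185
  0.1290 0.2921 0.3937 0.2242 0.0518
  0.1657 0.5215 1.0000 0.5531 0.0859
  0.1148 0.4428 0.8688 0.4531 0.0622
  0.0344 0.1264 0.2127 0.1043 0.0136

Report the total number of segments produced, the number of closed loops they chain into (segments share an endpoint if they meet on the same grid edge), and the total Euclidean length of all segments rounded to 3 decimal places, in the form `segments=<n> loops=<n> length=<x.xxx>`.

segments=10 loops=1 length=7.756

cell (2,0): code 0100 → (2.601,1.000)–(3.000,0.743)
cell (2,1): code 1100 → (2.060,2.000)–(2.601,1.000)
cell (2,2): code 1100 → (2.626,3.000)–(2.060,2.000)
cell (2,3): code 1000 → (3.000,3.263)–(2.626,3.000)
cell (3,0): code 0110 → (3.000,0.743)–(4.000,0.961)
cell (3,3): code 1001 → (4.000,3.059)–(3.000,3.263)
cell (4,0): code 0010 → (4.000,0.961)–(4.040,1.000)
cell (4,1): code 0011 → (4.040,1.000)–(4.669,2.000)
cell (4,2): code 0011 → (4.669,2.000)–(4.066,3.000)
cell (4,3): code 0001 → (4.066,3.000)–(4.000,3.059)
total: 10 segments, chained into 1 closed loop(s), length Σ = 7.756084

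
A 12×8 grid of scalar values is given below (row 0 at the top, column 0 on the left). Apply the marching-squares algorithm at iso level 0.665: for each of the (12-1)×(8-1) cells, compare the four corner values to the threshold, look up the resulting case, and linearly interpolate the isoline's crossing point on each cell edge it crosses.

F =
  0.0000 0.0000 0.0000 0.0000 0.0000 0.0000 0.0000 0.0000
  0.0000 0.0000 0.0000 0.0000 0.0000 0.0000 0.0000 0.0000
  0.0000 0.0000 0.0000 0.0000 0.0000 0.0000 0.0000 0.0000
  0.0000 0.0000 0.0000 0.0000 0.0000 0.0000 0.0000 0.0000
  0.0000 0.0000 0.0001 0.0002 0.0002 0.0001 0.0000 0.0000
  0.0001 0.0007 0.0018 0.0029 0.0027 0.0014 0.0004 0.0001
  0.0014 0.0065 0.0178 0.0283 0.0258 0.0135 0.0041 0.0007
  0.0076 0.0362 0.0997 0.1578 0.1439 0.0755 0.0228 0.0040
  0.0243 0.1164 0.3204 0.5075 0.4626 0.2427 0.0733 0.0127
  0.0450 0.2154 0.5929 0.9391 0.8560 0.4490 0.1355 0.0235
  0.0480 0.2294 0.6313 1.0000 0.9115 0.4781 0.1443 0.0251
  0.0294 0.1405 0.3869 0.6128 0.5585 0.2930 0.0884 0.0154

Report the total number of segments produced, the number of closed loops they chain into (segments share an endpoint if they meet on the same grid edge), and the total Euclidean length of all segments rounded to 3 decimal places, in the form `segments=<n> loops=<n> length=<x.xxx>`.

segments=8 loops=1 length=7.882

cell (8,2): code 0100 → (8.365,3.000)–(9.000,2.208)
cell (8,3): code 1100 → (8.514,4.000)–(8.365,3.000)
cell (8,4): code 1000 → (9.000,4.469)–(8.514,4.000)
cell (9,2): code 0110 → (9.000,2.208)–(10.000,2.091)
cell (9,4): code 1001 → (10.000,4.569)–(9.000,4.469)
cell (10,2): code 0010 → (10.000,2.091)–(10.865,3.000)
cell (10,3): code 0011 → (10.865,3.000)–(10.698,4.000)
cell (10,4): code 0001 → (10.698,4.000)–(10.000,4.569)
total: 8 segments, chained into 1 closed loop(s), length Σ = 7.882157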